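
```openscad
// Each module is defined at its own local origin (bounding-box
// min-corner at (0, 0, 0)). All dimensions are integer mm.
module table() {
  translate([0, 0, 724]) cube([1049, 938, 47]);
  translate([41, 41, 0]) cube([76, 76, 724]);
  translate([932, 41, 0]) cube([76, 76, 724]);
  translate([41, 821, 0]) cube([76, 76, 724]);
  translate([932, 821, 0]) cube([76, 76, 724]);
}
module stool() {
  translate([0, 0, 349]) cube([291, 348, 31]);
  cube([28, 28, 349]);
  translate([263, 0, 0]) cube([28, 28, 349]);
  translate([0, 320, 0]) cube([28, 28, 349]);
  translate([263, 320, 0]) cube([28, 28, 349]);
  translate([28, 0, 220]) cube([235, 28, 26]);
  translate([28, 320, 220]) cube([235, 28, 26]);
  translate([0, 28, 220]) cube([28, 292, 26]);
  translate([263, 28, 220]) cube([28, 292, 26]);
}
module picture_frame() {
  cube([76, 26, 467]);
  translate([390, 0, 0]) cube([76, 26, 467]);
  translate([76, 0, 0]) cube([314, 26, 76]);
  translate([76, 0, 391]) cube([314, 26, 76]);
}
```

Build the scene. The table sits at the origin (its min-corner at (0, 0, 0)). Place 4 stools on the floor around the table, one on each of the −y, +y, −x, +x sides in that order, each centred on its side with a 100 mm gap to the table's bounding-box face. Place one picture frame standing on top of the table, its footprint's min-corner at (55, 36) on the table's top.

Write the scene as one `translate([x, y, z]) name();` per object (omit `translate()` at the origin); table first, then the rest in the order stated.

table();
translate([379, -448, 0]) stool();
translate([379, 1038, 0]) stool();
translate([-391, 295, 0]) stool();
translate([1149, 295, 0]) stool();
translate([55, 36, 771]) picture_frame();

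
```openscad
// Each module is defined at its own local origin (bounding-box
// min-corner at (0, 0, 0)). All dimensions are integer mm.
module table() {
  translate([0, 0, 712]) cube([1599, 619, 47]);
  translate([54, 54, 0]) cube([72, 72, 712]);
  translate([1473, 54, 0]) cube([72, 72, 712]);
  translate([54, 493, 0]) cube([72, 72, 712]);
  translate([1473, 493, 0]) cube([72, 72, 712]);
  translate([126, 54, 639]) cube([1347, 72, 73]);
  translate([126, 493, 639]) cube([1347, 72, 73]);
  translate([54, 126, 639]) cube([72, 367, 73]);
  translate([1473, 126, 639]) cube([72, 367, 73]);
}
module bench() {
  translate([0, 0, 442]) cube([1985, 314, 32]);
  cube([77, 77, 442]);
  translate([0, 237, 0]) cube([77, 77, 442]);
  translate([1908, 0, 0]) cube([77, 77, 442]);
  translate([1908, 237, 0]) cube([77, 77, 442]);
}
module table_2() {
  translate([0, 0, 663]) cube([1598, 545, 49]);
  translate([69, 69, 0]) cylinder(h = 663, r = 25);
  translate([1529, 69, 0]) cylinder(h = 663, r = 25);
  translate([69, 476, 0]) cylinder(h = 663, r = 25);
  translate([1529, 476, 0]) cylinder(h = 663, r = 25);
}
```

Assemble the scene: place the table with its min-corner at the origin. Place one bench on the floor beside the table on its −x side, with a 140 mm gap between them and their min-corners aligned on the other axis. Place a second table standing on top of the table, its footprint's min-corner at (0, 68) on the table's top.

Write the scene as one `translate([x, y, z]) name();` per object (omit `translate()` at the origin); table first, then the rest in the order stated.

table();
translate([-2125, 0, 0]) bench();
translate([0, 68, 759]) table_2();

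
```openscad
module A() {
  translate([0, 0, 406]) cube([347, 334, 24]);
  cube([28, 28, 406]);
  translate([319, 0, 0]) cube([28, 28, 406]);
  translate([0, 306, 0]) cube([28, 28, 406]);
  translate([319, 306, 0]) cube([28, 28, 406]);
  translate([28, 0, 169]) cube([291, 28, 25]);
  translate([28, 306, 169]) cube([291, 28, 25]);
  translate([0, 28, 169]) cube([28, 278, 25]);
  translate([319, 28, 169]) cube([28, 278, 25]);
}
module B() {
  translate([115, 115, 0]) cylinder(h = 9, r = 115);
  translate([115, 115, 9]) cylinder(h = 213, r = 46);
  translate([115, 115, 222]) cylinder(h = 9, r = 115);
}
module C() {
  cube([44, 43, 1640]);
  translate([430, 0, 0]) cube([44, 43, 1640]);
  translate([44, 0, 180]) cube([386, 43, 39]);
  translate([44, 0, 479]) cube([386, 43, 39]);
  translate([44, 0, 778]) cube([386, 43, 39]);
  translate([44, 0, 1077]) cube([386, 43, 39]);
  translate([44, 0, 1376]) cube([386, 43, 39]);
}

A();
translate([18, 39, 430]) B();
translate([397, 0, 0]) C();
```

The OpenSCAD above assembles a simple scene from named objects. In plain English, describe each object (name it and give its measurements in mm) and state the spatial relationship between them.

A is a simple wooden stool: a rectangular seat 347 mm (x) by 334 mm (y), 24 mm thick, top face at z = 430 mm, on four square legs, each 28×28 mm in cross-section. The legs rest on z = 0, each flush with a corner of the seat. Four stretchers, 28 mm wide and 25 mm tall, connect adjacent legs with their undersides at z = 169 mm, each running between the inner faces of the legs it joins and aligned with the legs' outer faces on the other axis.

B is a spool: two coaxial disc flanges of radius 115 mm and thickness 9 mm, joined by a core cylinder of radius 46 mm and height 213 mm. The lower flange rests on z = 0 and the three cylinders share a vertical axis.

C is a wooden ladder with two side rails of 44×43 mm section and 1640 mm height, set 474 mm apart overall. Between them run 5 rectangular rungs (43 mm deep, 39 mm thick), front faces flush with the rails' −y face. The bottom of the first rung is 180 mm above the floor and each subsequent rung is 299 mm higher than the one below.

The spool is on top of the stool. The ladder is on the floor beside the stool on its +x side.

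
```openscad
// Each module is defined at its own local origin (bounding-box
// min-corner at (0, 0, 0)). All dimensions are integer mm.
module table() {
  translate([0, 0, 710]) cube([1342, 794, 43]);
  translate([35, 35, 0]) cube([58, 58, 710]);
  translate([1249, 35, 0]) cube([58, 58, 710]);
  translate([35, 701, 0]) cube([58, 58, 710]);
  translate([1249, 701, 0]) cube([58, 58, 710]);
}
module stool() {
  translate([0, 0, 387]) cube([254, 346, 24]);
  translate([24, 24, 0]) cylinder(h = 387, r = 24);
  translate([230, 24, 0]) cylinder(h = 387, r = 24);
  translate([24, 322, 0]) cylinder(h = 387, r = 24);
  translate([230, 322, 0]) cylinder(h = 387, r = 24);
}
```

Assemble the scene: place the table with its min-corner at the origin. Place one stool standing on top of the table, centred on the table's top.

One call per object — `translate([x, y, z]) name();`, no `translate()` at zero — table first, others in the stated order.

table();
translate([544, 224, 753]) stool();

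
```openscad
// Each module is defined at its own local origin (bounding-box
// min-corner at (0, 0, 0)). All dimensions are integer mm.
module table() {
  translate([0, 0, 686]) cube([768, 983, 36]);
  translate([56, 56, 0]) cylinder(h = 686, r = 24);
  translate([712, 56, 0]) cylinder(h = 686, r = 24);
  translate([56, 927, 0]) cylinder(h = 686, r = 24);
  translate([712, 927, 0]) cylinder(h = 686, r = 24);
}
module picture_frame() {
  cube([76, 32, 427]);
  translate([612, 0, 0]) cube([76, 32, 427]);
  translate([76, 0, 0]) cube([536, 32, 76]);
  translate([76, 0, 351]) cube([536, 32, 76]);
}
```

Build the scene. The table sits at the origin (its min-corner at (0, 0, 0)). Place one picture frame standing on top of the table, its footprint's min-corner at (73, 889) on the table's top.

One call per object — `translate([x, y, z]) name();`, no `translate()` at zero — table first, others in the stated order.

table();
translate([73, 889, 722]) picture_frame();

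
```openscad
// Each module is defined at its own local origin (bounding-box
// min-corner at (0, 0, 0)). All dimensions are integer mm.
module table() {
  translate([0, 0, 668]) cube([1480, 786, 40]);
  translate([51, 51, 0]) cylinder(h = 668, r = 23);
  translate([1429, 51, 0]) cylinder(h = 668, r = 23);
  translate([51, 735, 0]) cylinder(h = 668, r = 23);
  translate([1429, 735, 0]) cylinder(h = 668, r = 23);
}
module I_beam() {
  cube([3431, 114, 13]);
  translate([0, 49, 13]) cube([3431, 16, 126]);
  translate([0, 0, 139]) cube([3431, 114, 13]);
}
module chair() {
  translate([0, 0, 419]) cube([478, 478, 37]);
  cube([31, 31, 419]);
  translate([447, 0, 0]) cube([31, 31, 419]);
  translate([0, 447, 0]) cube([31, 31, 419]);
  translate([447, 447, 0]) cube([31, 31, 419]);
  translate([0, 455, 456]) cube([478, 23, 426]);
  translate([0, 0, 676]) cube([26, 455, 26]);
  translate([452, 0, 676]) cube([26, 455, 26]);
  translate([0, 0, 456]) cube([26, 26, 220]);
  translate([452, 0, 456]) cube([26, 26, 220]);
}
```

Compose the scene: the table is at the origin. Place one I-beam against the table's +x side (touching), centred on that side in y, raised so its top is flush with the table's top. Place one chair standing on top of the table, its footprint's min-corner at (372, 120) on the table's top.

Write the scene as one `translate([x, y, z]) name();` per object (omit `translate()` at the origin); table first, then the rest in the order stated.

table();
translate([1480, 336, 556]) I_beam();
translate([372, 120, 708]) chair();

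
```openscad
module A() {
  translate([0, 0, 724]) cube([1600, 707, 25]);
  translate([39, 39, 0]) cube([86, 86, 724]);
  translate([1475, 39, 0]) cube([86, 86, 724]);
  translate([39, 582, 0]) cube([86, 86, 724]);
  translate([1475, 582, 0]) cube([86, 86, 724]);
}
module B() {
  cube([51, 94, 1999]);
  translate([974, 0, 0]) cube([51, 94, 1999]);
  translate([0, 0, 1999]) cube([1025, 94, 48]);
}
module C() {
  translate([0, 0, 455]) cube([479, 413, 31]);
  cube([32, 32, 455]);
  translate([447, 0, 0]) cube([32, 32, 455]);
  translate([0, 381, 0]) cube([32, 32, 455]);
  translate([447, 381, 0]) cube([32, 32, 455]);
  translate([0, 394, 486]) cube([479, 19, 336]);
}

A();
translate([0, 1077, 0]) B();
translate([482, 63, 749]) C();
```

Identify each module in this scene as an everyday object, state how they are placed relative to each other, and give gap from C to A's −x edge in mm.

A is a table. B is a door frame. C is a chair. The door frame is on the floor beside the table on its +y side. The chair is on top of the table. The gap from the chair to the table's −x edge is 482 mm.

The chair's min-x is at 482; the table's min-x is 0; gap = 482 mm.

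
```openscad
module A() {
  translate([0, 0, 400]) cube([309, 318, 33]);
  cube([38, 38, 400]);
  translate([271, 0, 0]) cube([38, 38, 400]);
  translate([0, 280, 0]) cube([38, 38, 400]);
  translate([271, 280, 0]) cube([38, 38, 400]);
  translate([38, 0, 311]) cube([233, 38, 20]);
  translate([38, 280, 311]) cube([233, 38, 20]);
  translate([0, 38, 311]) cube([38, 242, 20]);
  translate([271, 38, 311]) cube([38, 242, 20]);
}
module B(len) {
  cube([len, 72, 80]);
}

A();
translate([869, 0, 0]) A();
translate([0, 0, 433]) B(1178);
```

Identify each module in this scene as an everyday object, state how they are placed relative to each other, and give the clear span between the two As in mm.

Second stool starts at x = 869; first ends at x = 309; clear span = 869 − 309 = 560 mm.

A is a stool. B is a beam. A beam spans the tops of two stools. The clear span between the two stools is 560 mm.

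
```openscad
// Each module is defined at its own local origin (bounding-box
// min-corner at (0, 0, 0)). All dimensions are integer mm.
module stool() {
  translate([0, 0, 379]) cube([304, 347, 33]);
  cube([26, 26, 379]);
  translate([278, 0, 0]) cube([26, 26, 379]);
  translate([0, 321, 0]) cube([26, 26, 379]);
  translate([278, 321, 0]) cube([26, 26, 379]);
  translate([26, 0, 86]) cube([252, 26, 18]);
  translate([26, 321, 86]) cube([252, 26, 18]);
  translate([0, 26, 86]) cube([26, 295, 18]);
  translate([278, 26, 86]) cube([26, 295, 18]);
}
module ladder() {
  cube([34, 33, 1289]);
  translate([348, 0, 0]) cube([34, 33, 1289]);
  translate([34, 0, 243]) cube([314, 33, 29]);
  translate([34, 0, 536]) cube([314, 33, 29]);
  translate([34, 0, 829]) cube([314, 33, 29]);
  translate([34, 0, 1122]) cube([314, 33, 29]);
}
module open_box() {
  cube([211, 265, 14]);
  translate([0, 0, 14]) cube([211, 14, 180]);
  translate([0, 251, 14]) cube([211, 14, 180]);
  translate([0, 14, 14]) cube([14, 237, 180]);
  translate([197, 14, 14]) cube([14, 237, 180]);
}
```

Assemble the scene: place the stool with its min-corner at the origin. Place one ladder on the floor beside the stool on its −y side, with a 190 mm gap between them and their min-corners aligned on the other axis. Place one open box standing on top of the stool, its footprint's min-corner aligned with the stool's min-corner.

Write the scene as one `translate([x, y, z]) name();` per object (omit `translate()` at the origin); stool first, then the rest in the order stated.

stool();
translate([0, -223, 0]) ladder();
translate([0, 0, 412]) open_box();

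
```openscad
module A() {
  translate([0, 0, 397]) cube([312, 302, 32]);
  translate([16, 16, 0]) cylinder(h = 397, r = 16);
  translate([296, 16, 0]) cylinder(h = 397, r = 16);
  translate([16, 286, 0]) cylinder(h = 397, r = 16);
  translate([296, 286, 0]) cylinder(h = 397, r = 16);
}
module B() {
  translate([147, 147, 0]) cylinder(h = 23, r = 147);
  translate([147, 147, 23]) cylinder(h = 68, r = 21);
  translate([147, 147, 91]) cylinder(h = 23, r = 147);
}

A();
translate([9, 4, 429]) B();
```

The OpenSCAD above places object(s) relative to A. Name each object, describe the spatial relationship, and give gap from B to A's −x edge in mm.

The spool's min-x is at 9; the stool's min-x is 0; gap = 9 mm.

A is a stool. B is a spool. The spool is on top of the stool, centred. The gap from the spool to the stool's −x edge is 9 mm.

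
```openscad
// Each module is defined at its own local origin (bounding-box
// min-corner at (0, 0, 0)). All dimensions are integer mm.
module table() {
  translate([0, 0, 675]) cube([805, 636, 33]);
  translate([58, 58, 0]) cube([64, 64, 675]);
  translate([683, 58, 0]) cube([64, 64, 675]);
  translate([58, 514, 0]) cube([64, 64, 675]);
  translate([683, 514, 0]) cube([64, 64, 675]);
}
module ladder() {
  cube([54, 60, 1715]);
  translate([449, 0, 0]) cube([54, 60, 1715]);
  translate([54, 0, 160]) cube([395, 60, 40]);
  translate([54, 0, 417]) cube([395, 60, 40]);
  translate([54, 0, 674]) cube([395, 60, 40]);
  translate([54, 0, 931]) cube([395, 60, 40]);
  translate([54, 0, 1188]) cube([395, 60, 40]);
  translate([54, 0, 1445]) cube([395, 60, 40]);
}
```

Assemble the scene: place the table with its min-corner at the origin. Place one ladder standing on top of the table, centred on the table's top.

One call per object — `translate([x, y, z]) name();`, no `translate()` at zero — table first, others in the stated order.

table();
translate([151, 288, 708]) ladder();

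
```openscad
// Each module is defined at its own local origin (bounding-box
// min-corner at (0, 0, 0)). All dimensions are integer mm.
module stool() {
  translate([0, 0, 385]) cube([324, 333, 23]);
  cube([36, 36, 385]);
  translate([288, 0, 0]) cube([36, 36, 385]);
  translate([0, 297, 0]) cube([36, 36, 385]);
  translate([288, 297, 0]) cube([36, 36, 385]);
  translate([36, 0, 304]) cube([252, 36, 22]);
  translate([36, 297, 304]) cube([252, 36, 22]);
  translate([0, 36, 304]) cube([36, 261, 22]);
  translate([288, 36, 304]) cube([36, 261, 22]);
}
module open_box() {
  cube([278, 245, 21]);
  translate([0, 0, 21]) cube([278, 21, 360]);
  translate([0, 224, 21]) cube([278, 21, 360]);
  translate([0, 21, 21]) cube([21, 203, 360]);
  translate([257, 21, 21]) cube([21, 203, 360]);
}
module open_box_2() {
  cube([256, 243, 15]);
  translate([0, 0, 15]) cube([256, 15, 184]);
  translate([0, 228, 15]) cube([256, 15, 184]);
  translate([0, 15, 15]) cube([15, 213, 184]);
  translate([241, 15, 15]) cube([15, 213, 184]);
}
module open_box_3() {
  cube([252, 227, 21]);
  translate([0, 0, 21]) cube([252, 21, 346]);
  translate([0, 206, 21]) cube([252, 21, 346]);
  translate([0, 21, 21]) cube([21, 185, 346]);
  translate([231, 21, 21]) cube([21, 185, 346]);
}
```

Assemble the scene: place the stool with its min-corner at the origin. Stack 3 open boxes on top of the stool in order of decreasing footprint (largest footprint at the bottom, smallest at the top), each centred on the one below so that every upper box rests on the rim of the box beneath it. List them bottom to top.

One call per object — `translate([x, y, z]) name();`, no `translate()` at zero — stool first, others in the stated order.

stool();
translate([23, 44, 408]) open_box();
translate([34, 45, 789]) open_box_2();
translate([36, 53, 988]) open_box_3();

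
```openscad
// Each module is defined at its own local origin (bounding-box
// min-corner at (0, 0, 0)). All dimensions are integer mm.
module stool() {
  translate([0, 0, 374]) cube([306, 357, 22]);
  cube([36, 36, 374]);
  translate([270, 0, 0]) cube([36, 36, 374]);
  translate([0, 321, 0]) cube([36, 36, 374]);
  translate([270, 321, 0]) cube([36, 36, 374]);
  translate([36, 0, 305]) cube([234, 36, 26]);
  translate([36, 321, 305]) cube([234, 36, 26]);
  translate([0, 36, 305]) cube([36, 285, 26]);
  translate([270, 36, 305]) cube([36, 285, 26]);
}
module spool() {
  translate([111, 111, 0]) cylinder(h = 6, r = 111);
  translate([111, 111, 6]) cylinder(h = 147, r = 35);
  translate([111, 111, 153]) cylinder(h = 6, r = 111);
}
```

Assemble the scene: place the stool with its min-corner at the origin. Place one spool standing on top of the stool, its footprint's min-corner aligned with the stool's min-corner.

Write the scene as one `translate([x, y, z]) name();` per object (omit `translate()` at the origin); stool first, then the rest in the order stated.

stool();
translate([0, 0, 396]) spool();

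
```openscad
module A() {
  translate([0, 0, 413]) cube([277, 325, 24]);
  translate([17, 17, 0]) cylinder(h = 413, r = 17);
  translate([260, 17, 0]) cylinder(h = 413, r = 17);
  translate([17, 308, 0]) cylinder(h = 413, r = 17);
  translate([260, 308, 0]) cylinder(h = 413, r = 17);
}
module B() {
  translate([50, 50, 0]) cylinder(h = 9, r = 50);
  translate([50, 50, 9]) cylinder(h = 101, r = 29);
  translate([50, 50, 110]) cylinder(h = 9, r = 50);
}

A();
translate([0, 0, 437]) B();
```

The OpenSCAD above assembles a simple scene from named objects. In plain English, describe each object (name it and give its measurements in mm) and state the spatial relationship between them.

A is a four-legged stool. The seat is 277×325 mm, 24 mm thick, top at z = 437 mm. It stands on four round legs, each 34 mm in diameter, from z = 0 to the seat underside, each leg's axis is inset half a diameter from the nearest pair of seat edges (so the leg's bounding box is flush with the corner).

B is a spool: two coaxial disc flanges of radius 50 mm and thickness 9 mm, joined by a core cylinder of radius 29 mm and height 101 mm. The lower flange rests on z = 0 and the three cylinders share a vertical axis.

The spool is on top of the stool.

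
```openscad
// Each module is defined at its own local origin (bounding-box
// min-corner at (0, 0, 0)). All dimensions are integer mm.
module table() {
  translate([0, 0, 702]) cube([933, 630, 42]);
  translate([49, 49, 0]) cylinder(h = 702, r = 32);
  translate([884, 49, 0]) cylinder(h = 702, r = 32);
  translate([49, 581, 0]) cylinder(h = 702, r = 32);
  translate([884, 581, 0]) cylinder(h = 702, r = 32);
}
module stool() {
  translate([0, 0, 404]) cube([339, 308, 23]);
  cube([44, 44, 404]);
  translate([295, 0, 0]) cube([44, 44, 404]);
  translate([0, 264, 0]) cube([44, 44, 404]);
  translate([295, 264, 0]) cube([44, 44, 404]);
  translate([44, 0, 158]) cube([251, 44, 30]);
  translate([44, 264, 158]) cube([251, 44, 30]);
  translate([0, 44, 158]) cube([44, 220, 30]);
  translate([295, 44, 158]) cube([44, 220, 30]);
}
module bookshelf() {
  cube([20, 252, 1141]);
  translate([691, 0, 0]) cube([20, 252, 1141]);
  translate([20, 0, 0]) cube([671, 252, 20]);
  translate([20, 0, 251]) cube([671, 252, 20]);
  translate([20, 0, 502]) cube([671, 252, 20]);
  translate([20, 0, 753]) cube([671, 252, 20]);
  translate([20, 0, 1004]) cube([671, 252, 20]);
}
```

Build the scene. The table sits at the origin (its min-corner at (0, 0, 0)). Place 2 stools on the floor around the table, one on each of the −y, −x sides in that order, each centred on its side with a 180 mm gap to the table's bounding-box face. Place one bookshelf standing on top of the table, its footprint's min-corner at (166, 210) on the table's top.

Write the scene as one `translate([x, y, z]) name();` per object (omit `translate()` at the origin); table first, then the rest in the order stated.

table();
translate([297, -488, 0]) stool();
translate([-519, 161, 0]) stool();
translate([166, 210, 744]) bookshelf();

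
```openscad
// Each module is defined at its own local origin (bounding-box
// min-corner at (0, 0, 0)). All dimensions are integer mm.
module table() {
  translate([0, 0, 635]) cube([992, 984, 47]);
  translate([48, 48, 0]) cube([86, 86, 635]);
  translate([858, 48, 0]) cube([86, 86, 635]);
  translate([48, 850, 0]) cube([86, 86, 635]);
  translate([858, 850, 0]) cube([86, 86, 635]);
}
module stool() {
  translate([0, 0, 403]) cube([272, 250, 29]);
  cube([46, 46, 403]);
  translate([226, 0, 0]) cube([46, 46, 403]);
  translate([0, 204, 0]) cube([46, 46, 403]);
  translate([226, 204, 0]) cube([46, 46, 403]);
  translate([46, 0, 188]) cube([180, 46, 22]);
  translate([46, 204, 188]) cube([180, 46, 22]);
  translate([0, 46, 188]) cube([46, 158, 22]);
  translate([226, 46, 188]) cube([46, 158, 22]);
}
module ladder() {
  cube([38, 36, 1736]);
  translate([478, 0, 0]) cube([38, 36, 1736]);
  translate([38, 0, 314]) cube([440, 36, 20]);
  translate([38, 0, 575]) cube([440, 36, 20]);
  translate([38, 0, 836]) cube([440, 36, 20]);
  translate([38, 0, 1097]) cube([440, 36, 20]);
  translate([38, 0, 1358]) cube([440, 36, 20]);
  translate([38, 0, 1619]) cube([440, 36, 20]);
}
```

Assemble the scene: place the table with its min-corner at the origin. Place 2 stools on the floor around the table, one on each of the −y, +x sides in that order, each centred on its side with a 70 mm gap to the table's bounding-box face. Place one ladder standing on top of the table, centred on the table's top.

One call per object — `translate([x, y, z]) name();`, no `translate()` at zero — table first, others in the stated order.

table();
translate([360, -320, 0]) stool();
translate([1062, 367, 0]) stool();
translate([238, 474, 682]) ladder();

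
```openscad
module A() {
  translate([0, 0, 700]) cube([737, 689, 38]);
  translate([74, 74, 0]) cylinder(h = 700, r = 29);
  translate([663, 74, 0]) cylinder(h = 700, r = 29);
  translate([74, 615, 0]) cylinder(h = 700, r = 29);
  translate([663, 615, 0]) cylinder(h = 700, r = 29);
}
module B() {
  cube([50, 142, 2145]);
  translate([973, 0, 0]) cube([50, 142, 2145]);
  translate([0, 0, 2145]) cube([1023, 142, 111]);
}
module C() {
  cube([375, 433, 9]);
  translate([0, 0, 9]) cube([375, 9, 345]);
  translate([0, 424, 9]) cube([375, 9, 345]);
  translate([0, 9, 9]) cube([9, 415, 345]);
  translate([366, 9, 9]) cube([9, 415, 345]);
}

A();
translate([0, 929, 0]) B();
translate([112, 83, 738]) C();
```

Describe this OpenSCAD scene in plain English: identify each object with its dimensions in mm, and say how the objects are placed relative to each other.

A is a table: top 737 mm (x) × 689 mm (y), 38 mm thick, upper face at z = 738 mm, on four round legs of 58 mm diameter, each leg's bounding box inset 45 mm from the nearest pair of top edges, running from z = 0 to the bottom of the top.

B is a rectangular door frame: two vertical jambs of 50×142 mm section, 2145 mm tall, with a clear opening 923 mm wide between their inner faces. A header 111 mm tall and 142 mm deep lies on top of the jambs and spans the full outside width.

C is an open-topped rectangular box: outside dimensions 375×433×354 mm, with a uniform wall and base thickness of 9 mm. The base is a full 375×433 slab on the floor; four walls sit on top of the base. The front and back walls (the −y and +y sides) span the full width; the two side walls fit between them.

The door frame is on the floor beside the table on its +y side. The open box is on top of the table.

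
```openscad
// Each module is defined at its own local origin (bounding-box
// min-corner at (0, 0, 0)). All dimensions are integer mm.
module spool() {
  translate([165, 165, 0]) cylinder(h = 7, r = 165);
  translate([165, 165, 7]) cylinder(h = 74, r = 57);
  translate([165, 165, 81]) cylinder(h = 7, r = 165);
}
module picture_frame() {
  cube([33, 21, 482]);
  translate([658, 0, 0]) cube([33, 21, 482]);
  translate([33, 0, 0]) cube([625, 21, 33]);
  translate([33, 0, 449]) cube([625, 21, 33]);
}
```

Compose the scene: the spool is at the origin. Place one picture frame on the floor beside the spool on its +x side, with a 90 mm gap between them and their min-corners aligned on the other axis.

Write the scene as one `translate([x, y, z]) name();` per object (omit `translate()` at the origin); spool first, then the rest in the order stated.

spool();
translate([420, 0, 0]) picture_frame();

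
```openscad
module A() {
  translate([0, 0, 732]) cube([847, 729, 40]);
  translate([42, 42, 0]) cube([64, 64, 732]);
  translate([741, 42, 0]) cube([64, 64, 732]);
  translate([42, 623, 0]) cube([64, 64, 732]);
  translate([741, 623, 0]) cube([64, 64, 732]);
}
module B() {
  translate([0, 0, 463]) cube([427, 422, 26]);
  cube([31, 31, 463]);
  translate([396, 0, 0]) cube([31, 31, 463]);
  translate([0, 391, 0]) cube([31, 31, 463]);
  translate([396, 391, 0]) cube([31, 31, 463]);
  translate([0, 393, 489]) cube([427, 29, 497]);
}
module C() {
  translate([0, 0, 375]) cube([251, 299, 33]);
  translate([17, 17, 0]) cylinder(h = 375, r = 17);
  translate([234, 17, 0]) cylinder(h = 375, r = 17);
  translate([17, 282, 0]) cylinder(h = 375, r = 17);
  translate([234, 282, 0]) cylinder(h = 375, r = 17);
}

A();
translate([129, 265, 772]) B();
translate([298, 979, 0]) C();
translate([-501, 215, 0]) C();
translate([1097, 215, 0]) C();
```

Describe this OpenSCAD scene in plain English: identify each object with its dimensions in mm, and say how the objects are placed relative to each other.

A is a table: top 847 mm (x) × 729 mm (y), 40 mm thick, upper face at z = 772 mm, on four 64×64 mm square legs, each inset 42 mm from the nearest pair of top edges, running from z = 0 to the bottom of the top.

B is a chair. The seat is a 427×422×26 mm slab with its top at z = 489 mm, on four 31×31 mm corner legs (flush with the seat edges, standing on z = 0). A flat backrest 29 mm thick, 497 mm tall, spans the full seat width and rises from the seat top along its +y edge, rear face flush with the rear of the seat.

C is a simple wooden stool: a rectangular seat 251 mm (x) by 299 mm (y), 33 mm thick, top face at z = 408 mm, on four round legs, each 34 mm in diameter. The legs rest on z = 0, each leg's axis is inset half a diameter from the nearest pair of seat edges (so the leg's bounding box is flush with the corner).

The chair is on top of the table. Three stools sit around the table at the +y, −x, +x sides.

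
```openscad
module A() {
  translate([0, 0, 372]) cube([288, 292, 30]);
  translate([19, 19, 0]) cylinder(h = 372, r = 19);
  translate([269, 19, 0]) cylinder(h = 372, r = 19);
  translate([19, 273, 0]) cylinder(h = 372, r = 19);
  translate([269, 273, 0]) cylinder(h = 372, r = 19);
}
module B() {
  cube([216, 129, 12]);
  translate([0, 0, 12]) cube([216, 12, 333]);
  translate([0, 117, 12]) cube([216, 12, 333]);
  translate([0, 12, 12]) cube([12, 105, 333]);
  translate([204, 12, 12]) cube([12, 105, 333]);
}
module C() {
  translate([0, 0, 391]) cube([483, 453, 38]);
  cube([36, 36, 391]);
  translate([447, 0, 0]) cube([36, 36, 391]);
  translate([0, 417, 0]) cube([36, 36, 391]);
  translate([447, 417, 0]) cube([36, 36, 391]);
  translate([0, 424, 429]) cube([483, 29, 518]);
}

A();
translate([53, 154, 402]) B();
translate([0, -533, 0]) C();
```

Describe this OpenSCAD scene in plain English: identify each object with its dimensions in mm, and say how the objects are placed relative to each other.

A is a four-legged stool. The seat is a 288×292×30 mm slab whose top surface is at z = 402 mm; four round legs, each 38 mm in diameter, run from the floor (z = 0) to the underside of the seat, each leg's axis is inset half a diameter from the nearest pair of seat edges (so the leg's bounding box is flush with the corner).

B is an open storage box with external size 216×129×345 mm and wall thickness 12 mm (the base is also 12 mm thick). The base covers the whole footprint; the four walls stand on the base, with the y-facing walls full-width and the x-facing walls fitting between their inner faces.

C is a chair: 483×453 mm seat, 38 mm thick, top at z = 429 mm, on four 36 mm square corner legs flush with the seat edges. A 29 mm thick backrest slab spans the full seat width, extending 518 mm above the seat top, its back face flush with the seat's +y edge.

The open box is on top of the stool. The chair is on the floor beside the stool on its −y side.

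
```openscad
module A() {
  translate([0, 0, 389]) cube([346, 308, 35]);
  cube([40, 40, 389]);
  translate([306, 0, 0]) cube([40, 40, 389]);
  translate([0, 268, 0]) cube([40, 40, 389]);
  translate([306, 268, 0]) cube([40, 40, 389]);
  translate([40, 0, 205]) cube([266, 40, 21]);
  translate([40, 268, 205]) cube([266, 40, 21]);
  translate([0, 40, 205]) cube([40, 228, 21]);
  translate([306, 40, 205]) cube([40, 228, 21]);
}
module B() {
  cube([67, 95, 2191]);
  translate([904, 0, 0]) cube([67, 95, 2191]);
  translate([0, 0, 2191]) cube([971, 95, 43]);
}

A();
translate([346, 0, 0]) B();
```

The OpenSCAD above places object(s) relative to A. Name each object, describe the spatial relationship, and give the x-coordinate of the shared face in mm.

A is a stool. B is a door frame. The door frame is against the stool's +x side, with their −y faces flush. The x-coordinate of the shared face is 346 mm.

The stool's +x face and the door frame's −x face are both at x = 346 mm.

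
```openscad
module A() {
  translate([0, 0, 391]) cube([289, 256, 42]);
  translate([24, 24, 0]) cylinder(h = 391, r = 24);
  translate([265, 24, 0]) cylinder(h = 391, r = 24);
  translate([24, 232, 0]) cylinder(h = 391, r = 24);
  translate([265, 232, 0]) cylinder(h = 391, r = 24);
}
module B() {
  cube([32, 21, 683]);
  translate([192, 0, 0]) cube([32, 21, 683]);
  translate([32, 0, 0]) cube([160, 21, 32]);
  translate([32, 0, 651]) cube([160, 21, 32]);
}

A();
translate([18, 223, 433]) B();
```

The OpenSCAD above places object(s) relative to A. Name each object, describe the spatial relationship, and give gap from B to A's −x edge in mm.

The picture frame's min-x is at 18; the stool's min-x is 0; gap = 18 mm.

A is a stool. B is a picture frame. The picture frame is on top of the stool. The gap from the picture frame to the stool's −x edge is 18 mm.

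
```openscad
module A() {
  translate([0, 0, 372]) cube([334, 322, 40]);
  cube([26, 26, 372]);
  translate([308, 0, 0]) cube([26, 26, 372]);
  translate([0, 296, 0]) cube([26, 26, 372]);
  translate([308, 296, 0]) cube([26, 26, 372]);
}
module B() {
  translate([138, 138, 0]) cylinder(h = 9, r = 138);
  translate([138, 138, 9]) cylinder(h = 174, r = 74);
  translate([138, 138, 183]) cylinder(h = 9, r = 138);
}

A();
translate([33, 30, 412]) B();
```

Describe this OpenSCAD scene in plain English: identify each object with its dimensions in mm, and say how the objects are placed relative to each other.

A is a four-legged stool. The seat is 334×322 mm, 40 mm thick, top at z = 412 mm. It stands on four square legs, each 26×26 mm in cross-section, from z = 0 to the seat underside, each flush with a corner of the seat.

B is a spool: two coaxial disc flanges of radius 138 mm and thickness 9 mm, joined by a core cylinder of radius 74 mm and height 174 mm. The lower flange rests on z = 0 and the three cylinders share a vertical axis.

The spool is on top of the stool.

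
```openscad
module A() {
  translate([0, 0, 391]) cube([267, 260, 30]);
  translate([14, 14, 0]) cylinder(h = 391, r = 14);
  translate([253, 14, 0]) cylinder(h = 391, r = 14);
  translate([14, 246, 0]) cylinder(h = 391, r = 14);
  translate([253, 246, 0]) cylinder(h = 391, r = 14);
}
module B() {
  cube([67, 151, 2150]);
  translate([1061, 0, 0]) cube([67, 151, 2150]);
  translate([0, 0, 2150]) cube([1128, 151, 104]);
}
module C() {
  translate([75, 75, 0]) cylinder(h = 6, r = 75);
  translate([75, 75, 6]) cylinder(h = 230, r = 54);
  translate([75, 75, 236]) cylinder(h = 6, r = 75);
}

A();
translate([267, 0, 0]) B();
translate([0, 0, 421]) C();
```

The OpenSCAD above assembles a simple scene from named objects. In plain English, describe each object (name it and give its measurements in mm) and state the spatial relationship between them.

A is a simple wooden stool: a rectangular seat 267 mm (x) by 260 mm (y), 30 mm thick, top face at z = 421 mm, on four round legs, each 28 mm in diameter. The legs rest on z = 0, each leg's axis is inset half a diameter from the nearest pair of seat edges (so the leg's bounding box is flush with the corner).

B is a door frame. The clear opening is 994 mm wide and 2150 mm high. Two 67 mm wide jambs, 151 mm deep, stand either side of the opening from the floor to the top of the opening. A 104 mm thick head sits across the top of both jambs, spanning the full outside width of the frame.

C is a spool: two coaxial disc flanges of radius 75 mm and thickness 6 mm, joined by a core cylinder of radius 54 mm and height 230 mm. The lower flange rests on z = 0 and the three cylinders share a vertical axis.

The door frame is against the stool's +x side, with their −y faces flush. The spool is on top of the stool.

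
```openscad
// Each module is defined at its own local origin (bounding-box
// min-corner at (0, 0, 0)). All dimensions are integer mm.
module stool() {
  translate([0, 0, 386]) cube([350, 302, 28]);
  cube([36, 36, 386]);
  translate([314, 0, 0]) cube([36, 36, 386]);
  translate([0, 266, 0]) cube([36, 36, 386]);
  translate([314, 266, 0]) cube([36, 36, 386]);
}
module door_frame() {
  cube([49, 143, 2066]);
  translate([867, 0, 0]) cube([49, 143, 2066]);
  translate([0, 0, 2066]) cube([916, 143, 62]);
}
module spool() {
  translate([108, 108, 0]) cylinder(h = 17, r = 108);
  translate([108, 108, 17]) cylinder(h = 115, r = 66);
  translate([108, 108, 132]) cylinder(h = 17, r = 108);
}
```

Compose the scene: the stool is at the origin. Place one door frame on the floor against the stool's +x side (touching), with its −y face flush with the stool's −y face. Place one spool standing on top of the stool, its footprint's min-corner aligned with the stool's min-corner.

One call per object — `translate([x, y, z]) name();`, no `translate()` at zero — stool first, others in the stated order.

stool();
translate([350, 0, 0]) door_frame();
translate([0, 0, 414]) spool();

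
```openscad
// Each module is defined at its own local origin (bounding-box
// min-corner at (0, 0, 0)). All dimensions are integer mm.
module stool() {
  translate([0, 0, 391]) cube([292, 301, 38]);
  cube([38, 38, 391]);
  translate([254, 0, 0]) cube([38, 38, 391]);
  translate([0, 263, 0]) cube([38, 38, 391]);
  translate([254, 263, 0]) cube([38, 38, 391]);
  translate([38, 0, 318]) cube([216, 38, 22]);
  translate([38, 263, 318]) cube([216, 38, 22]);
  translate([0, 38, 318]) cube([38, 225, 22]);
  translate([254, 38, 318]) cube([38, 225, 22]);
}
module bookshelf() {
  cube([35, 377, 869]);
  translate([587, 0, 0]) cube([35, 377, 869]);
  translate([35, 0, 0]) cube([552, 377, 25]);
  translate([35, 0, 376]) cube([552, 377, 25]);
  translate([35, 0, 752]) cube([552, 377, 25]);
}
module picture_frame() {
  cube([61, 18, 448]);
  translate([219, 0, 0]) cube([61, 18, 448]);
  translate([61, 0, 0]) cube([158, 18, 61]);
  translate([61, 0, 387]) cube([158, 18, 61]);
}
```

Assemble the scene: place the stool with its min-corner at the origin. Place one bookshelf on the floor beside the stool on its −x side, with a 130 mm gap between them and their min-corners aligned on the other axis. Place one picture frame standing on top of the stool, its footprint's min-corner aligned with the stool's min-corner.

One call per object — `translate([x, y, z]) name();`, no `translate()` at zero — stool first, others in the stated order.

stool();
translate([-752, 0, 0]) bookshelf();
translate([0, 0, 429]) picture_frame();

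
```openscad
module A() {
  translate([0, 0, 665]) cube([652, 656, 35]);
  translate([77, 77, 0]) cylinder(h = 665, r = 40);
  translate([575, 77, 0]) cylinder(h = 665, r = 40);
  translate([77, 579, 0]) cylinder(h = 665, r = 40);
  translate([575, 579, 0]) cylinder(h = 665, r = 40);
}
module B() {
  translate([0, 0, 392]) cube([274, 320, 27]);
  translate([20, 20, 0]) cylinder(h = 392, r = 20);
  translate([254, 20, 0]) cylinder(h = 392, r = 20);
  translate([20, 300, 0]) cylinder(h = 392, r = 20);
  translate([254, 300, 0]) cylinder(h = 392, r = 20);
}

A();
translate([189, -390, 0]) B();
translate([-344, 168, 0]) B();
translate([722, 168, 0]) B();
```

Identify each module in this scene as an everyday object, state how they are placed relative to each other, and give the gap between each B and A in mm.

Each stool's nearest face is 70 mm from the table's bounding box.

A is a table. B is a stool. Three stools sit around the table at the −y, −x, +x sides. The gap between each stool and the table is 70 mm.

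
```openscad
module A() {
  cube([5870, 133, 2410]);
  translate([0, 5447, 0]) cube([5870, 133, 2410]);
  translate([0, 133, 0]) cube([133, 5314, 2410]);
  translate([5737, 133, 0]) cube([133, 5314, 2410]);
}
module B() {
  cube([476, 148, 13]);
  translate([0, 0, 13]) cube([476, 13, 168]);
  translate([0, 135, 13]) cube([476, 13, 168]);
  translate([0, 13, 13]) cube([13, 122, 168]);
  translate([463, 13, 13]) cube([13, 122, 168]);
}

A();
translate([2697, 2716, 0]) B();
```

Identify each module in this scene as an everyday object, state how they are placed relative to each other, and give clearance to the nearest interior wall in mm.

A is a house frame. B is an open box. The open box sits inside the house frame, centred. The clearance to the nearest interior wall is 2564 mm.

Clearances: x = 2564, y = 2583; minimum 2564 mm.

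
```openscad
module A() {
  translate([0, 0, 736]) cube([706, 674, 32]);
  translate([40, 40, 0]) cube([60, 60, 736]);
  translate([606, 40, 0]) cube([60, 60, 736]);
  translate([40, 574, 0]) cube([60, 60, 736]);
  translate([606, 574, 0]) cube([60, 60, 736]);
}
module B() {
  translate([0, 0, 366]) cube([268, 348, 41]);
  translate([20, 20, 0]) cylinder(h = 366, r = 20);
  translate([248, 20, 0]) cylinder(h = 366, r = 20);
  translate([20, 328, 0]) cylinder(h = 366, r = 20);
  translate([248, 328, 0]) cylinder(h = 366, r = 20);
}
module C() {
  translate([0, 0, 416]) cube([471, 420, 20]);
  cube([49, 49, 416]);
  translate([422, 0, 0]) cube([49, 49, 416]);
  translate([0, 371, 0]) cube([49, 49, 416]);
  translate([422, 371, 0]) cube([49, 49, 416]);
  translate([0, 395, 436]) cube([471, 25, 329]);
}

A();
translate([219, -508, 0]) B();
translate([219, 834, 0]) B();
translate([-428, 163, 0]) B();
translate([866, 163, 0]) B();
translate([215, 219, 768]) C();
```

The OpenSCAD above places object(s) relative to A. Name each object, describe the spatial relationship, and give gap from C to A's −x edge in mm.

The chair's min-x is at 215; the table's min-x is 0; gap = 215 mm.

A is a table. B is a stool. C is a chair. Four stools sit around the table at the −y, +y, −x, +x sides. The chair is on top of the table. The gap from the chair to the table's −x edge is 215 mm.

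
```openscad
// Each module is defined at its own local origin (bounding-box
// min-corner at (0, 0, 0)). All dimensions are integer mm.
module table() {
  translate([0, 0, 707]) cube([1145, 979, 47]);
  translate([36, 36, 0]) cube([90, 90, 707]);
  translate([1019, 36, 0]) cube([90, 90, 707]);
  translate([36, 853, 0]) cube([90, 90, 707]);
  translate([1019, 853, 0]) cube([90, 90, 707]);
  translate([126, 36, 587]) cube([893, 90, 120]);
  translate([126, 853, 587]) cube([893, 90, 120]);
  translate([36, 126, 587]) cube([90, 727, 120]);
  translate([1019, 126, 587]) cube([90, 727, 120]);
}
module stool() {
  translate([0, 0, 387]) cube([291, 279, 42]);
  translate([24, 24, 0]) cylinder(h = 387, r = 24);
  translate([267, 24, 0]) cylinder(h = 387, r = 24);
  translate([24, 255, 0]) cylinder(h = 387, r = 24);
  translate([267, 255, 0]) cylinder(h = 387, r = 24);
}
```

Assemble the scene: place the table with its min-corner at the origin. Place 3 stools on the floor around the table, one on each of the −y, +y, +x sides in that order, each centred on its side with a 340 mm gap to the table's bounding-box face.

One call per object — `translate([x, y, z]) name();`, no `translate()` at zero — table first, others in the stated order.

table();
translate([427, -619, 0]) stool();
translate([427, 1319, 0]) stool();
translate([1485, 350, 0]) stool();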